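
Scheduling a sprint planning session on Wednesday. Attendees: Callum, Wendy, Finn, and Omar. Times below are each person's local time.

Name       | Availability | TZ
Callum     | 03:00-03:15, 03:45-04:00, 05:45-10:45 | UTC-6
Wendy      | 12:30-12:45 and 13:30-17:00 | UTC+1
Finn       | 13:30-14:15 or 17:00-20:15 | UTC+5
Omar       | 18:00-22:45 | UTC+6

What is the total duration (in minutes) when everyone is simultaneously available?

Callum in UTC: 09:00-09:15, 09:45-10:00, 11:45-16:45 (add 6h to convert from UTC-6).
Wendy in UTC: 11:30-11:45, 12:30-16:00 (subtract 1h to convert from UTC+1).
Finn in UTC: 08:30-09:15, 12:00-15:15 (subtract 5h to convert from UTC+5).
Omar in UTC: 12:00-16:45 (subtract 6h to convert from UTC+6).
Callum ∩ Wendy: 12:30-16:00.
Callum ∩ Wendy ∩ Finn: 12:30-15:15.
Callum ∩ Wendy ∩ Finn ∩ Omar: 12:30-15:15.
That's a single block of 165 minutes.

165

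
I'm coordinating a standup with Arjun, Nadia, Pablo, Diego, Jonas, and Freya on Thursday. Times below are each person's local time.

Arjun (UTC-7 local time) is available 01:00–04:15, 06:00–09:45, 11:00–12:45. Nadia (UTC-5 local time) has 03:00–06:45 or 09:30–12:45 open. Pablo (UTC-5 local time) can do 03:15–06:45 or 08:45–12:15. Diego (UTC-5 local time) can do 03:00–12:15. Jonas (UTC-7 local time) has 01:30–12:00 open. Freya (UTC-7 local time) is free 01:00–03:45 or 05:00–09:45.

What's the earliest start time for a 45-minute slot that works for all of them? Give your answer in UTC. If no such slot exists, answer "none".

08:30

Arjun in UTC: 08:00-11:15, 13:00-16:45, 18:00-19:45 (add 7h to convert from UTC-7).
Nadia in UTC: 08:00-11:45, 14:30-17:45 (add 5h to convert from UTC-5).
Pablo in UTC: 08:15-11:45, 13:45-17:15 (add 5h to convert from UTC-5).
Diego in UTC: 08:00-17:15 (add 5h to convert from UTC-5).
Jonas in UTC: 08:30-19:00 (add 7h to convert from UTC-7).
Freya in UTC: 08:00-10:45, 12:00-16:45 (add 7h to convert from UTC-7).
Arjun ∩ Nadia: 08:00-11:15, 14:30-16:45.
Arjun ∩ Nadia ∩ Pablo: 08:15-11:15, 14:30-16:45.
Arjun ∩ Nadia ∩ Pablo ∩ Diego: 08:15-11:15, 14:30-16:45.
Arjun ∩ Nadia ∩ Pablo ∩ Diego ∩ Jonas: 08:30-11:15, 14:30-16:45.
Arjun ∩ Nadia ∩ Pablo ∩ Diego ∩ Jonas ∩ Freya: 08:30-10:45, 14:30-16:45.
Those are the intersection windows.
The first common window of at least 45 minutes is 08:30-10:45, so the earliest start is 08:30.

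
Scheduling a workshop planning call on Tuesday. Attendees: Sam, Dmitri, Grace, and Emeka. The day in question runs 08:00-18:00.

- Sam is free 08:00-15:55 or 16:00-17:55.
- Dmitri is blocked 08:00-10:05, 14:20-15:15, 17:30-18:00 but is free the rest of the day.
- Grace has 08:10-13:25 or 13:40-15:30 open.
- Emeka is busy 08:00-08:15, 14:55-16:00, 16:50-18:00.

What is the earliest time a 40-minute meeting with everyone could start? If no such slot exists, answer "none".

Sam free: 08:00-15:55, 16:00-17:55.
Dmitri free: 10:05-14:20, 15:15-17:30 (invert busy blocks within the working day).
Grace free: 08:10-13:25, 13:40-15:30.
Emeka free: 08:15-14:55, 16:00-16:50 (invert busy blocks within the working day).
Sam ∩ Dmitri: 10:05-14:20, 15:15-15:55, 16:00-17:30.
Sam ∩ Dmitri ∩ Grace: 10:05-13:25, 13:40-14:20, 15:15-15:30.
Sam ∩ Dmitri ∩ Grace ∩ Emeka: 10:05-13:25, 13:40-14:20.
Those are the intersection windows.
The first common window of at least 40 minutes is 10:05-13:25, so the earliest start is 10:05.

10:05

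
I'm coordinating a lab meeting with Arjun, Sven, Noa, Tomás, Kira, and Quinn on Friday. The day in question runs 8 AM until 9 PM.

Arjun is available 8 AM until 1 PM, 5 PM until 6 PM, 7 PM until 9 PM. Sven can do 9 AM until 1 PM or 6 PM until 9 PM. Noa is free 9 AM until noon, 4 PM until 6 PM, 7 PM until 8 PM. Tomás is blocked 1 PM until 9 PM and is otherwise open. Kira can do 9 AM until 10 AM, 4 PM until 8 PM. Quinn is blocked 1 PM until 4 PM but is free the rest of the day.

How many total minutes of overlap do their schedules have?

Arjun free: 08:00-13:00, 17:00-18:00, 19:00-21:00.
Sven free: 09:00-13:00, 18:00-21:00.
Noa free: 09:00-12:00, 16:00-18:00, 19:00-20:00.
Tomás free: 08:00-13:00 (invert busy blocks within the working day).
Kira free: 09:00-10:00, 16:00-20:00.
Quinn free: 08:00-13:00, 16:00-21:00 (invert busy blocks within the working day).
Arjun ∩ Sven: 09:00-13:00, 19:00-21:00.
Arjun ∩ Sven ∩ Noa: 09:00-12:00, 19:00-20:00.
Arjun ∩ Sven ∩ Noa ∩ Tomás: 09:00-12:00.
Arjun ∩ Sven ∩ Noa ∩ Tomás ∩ Kira: 09:00-10:00.
Arjun ∩ Sven ∩ Noa ∩ Tomás ∩ Kira ∩ Quinn: 09:00-10:00.
That's a single block of 60 minutes.

60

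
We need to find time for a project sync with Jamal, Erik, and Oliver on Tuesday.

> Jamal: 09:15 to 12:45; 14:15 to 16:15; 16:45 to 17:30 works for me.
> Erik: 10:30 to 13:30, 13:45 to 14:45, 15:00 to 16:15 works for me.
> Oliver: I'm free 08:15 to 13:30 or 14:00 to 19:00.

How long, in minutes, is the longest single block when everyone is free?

135

Jamal ∩ Erik: 10:30-12:45, 14:15-14:45, 15:00-16:15.
Jamal ∩ Erik ∩ Oliver: 10:30-12:45, 14:15-14:45, 15:00-16:15.
Those are the intersection windows.
The longest is 10:30-12:45 at 135 minutes.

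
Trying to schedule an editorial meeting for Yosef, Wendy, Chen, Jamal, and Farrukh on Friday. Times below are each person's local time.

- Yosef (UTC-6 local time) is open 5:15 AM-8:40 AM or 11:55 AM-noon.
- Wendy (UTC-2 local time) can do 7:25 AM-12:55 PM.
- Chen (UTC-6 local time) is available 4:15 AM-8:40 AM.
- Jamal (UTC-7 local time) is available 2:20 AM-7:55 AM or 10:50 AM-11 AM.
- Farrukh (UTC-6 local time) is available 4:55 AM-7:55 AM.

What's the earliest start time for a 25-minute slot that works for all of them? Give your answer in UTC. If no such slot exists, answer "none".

Yosef in UTC: 11:15-14:40, 17:55-18:00 (add 6h to convert from UTC-6).
Wendy in UTC: 09:25-14:55 (add 2h to convert from UTC-2).
Chen in UTC: 10:15-14:40 (add 6h to convert from UTC-6).
Jamal in UTC: 09:20-14:55, 17:50-18:00 (add 7h to convert from UTC-7).
Farrukh in UTC: 10:55-13:55 (add 6h to convert from UTC-6).
Yosef ∩ Wendy: 11:15-14:40.
Yosef ∩ Wendy ∩ Chen: 11:15-14:40.
Yosef ∩ Wendy ∩ Chen ∩ Jamal: 11:15-14:40.
Yosef ∩ Wendy ∩ Chen ∩ Jamal ∩ Farrukh: 11:15-13:55.
The first common window of at least 25 minutes is 11:15-13:55, so the earliest start is 11:15.

11:15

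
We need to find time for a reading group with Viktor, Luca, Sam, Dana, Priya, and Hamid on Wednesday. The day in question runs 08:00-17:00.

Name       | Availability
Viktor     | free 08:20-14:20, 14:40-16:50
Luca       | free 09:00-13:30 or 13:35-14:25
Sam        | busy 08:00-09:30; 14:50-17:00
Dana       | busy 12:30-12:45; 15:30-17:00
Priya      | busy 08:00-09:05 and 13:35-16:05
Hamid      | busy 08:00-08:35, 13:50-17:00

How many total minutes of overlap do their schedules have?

Viktor free: 08:20-14:20, 14:40-16:50.
Luca free: 09:00-13:30, 13:35-14:25.
Sam free: 09:30-14:50 (invert busy blocks within the working day).
Dana free: 08:00-12:30, 12:45-15:30 (invert busy blocks within the working day).
Priya free: 09:05-13:35, 16:05-17:00 (invert busy blocks within the working day).
Hamid free: 08:35-13:50 (invert busy blocks within the working day).
Viktor ∩ Luca: 09:00-13:30, 13:35-14:20.
Viktor ∩ Luca ∩ Sam: 09:30-13:30, 13:35-14:20.
Viktor ∩ Luca ∩ Sam ∩ Dana: 09:30-12:30, 12:45-13:30, 13:35-14:20.
Viktor ∩ Luca ∩ Sam ∩ Dana ∩ Priya: 09:30-12:30, 12:45-13:30.
Viktor ∩ Luca ∩ Sam ∩ Dana ∩ Priya ∩ Hamid: 09:30-12:30, 12:45-13:30.
Those are the intersection windows.
Summing the common windows: 180 + 45 = 225 minutes.

225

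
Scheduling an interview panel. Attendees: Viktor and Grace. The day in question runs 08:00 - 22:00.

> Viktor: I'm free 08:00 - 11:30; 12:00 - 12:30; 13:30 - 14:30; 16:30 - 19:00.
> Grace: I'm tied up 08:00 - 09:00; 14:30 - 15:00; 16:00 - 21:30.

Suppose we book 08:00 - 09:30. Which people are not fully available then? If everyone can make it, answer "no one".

Viktor free: 08:00-11:30, 12:00-12:30, 13:30-14:30, 16:30-19:00.
Grace free: 09:00-14:30, 15:00-16:00, 21:30-22:00 (invert busy blocks within the working day).
Viktor: free for 08:00-09:30. Grace: not fully free for 08:00-09:30.

Grace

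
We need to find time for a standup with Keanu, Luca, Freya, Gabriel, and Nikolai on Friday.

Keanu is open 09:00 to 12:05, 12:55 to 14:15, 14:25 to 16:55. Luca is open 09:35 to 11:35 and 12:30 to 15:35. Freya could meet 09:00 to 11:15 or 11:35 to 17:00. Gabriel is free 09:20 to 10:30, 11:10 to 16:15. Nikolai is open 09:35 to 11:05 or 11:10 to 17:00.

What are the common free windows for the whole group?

Keanu ∩ Luca: 09:35-11:35, 12:55-14:15, 14:25-15:35.
Keanu ∩ Luca ∩ Freya: 09:35-11:15, 12:55-14:15, 14:25-15:35.
Keanu ∩ Luca ∩ Freya ∩ Gabriel: 09:35-10:30, 11:10-11:15, 12:55-14:15, 14:25-15:35.
Keanu ∩ Luca ∩ Freya ∩ Gabriel ∩ Nikolai: 09:35-10:30, 11:10-11:15, 12:55-14:15, 14:25-15:35.

09:35-10:30, 11:10-11:15, 12:55-14:15, 14:25-15:35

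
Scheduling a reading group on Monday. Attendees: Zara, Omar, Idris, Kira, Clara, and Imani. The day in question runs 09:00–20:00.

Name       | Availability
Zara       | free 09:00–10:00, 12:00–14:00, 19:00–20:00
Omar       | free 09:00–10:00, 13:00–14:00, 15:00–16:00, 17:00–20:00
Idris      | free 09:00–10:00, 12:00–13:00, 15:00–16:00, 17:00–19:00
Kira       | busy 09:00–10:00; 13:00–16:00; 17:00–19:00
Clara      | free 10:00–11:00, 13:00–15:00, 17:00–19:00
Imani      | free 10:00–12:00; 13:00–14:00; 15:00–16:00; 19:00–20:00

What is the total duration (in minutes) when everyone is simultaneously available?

0

Zara free: 09:00-10:00, 12:00-14:00, 19:00-20:00.
Omar free: 09:00-10:00, 13:00-14:00, 15:00-16:00, 17:00-20:00.
Idris free: 09:00-10:00, 12:00-13:00, 15:00-16:00, 17:00-19:00.
Kira free: 10:00-13:00, 16:00-17:00, 19:00-20:00 (invert busy blocks within the working day).
Clara free: 10:00-11:00, 13:00-15:00, 17:00-19:00.
Imani free: 10:00-12:00, 13:00-14:00, 15:00-16:00, 19:00-20:00.
Zara ∩ Omar: 09:00-10:00, 13:00-14:00, 19:00-20:00.
Zara ∩ Omar ∩ Idris: 09:00-10:00.
Zara ∩ Omar ∩ Idris ∩ Kira: ∅.
Zara ∩ Omar ∩ Idris ∩ Kira ∩ Clara: ∅.
Zara ∩ Omar ∩ Idris ∩ Kira ∩ Clara ∩ Imani: ∅.
There is no time when everyone is free.
There is no common window, so the total is 0 minutes.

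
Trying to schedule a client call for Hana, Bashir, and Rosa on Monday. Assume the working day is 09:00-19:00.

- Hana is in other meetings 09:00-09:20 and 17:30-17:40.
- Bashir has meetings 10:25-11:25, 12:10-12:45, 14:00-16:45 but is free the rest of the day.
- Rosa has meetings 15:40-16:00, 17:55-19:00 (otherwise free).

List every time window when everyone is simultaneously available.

Hana free: 09:20-17:30, 17:40-19:00 (invert busy blocks within the working day).
Bashir free: 09:00-10:25, 11:25-12:10, 12:45-14:00, 16:45-19:00 (invert busy blocks within the working day).
Rosa free: 09:00-15:40, 16:00-17:55 (invert busy blocks within the working day).
Hana ∩ Bashir: 09:20-10:25, 11:25-12:10, 12:45-14:00, 16:45-17:30, 17:40-19:00.
Hana ∩ Bashir ∩ Rosa: 09:20-10:25, 11:25-12:10, 12:45-14:00, 16:45-17:30, 17:40-17:55.
So the common availability across everyone is 09:20-10:25, 11:25-12:10, 12:45-14:00, 16:45-17:30, 17:40-17:55.

09:20-10:25, 11:25-12:10, 12:45-14:00, 16:45-17:30, 17:40-17:55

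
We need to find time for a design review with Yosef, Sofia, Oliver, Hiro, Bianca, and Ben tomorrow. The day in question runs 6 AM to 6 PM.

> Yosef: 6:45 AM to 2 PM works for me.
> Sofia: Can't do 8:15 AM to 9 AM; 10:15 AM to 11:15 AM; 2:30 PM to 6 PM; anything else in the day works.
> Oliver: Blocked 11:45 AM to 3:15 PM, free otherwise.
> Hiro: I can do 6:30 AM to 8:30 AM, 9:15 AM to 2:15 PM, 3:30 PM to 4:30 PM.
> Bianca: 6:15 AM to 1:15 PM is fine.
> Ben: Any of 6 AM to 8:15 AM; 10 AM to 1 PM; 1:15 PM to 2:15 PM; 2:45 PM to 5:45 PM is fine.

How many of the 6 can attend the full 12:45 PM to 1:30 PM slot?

3

Yosef free: 06:45-14:00.
Sofia free: 06:00-08:15, 09:00-10:15, 11:15-14:30 (invert busy blocks within the working day).
Oliver free: 06:00-11:45, 15:15-18:00 (invert busy blocks within the working day).
Hiro free: 06:30-08:30, 09:15-14:15, 15:30-16:30.
Bianca free: 06:15-13:15.
Ben free: 06:00-08:15, 10:00-13:00, 13:15-14:15, 14:45-17:45.
Yosef, Sofia, and Hiro can make the full 12:45-13:30 slot — that's 3.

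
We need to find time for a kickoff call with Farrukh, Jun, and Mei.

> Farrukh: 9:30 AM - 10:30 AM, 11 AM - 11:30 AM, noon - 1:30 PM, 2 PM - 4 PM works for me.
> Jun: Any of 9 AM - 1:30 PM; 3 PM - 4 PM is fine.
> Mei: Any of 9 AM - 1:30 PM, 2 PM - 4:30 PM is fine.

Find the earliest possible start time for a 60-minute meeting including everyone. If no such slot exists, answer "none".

Farrukh ∩ Jun: 09:30-10:30, 11:00-11:30, 12:00-13:30, 15:00-16:00.
Farrukh ∩ Jun ∩ Mei: 09:30-10:30, 11:00-11:30, 12:00-13:30, 15:00-16:00.
The first common window of at least 60 minutes is 09:30-10:30, so the earliest start is 09:30.

09:30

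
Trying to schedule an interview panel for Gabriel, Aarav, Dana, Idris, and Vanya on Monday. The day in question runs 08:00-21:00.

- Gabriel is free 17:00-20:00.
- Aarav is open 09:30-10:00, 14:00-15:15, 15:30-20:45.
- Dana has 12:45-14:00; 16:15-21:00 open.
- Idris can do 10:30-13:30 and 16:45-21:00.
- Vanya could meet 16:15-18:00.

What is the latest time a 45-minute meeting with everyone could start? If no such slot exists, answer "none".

Gabriel ∩ Aarav: 17:00-20:00.
Gabriel ∩ Aarav ∩ Dana: 17:00-20:00.
Gabriel ∩ Aarav ∩ Dana ∩ Idris: 17:00-20:00.
Gabriel ∩ Aarav ∩ Dana ∩ Idris ∩ Vanya: 17:00-18:00.
Those are the intersection windows.
The last common window of at least 45 minutes is 17:00-18:00; a 45-minute meeting can start as late as 17:15 and still end by 18:00.

17:15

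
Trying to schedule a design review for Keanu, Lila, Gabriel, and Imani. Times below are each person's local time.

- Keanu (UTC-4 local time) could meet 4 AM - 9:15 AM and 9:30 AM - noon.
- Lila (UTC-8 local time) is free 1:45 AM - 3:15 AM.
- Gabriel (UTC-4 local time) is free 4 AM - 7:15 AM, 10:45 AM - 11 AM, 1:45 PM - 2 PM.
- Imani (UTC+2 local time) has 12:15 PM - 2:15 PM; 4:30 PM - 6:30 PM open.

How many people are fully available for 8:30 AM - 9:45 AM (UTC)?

Keanu in UTC: 08:00-13:15, 13:30-16:00 (add 4h to convert from UTC-4).
Lila in UTC: 09:45-11:15 (add 8h to convert from UTC-8).
Gabriel in UTC: 08:00-11:15, 14:45-15:00, 17:45-18:00 (add 4h to convert from UTC-4).
Imani in UTC: 10:15-12:15, 14:30-16:30 (subtract 2h to convert from UTC+2).
Keanu and Gabriel can make the full 08:30-09:45 slot — that's 2.

2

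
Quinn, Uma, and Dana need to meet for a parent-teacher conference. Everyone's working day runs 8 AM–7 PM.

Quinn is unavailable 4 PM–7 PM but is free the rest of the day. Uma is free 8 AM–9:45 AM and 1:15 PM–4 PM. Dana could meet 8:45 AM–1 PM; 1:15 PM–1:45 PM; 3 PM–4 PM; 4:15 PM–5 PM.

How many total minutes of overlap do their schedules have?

150

Quinn free: 08:00-16:00 (invert busy blocks within the working day).
Uma free: 08:00-09:45, 13:15-16:00.
Dana free: 08:45-13:00, 13:15-13:45, 15:00-16:00, 16:15-17:00.
Quinn ∩ Uma: 08:00-09:45, 13:15-16:00.
Quinn ∩ Uma ∩ Dana: 08:45-09:45, 13:15-13:45, 15:00-16:00.
Those are the intersection windows.
Summing the common windows: 60 + 30 + 60 = 150 minutes.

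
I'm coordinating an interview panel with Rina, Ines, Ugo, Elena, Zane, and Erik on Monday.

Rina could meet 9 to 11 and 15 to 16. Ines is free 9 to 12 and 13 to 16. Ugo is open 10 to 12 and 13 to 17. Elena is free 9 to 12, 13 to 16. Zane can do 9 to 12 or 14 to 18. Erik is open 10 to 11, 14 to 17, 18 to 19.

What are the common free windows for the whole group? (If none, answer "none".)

10:00-11:00, 15:00-16:00

Rina ∩ Ines: 09:00-11:00, 15:00-16:00.
Rina ∩ Ines ∩ Ugo: 10:00-11:00, 15:00-16:00.
Rina ∩ Ines ∩ Ugo ∩ Elena: 10:00-11:00, 15:00-16:00.
Rina ∩ Ines ∩ Ugo ∩ Elena ∩ Zane: 10:00-11:00, 15:00-16:00.
Rina ∩ Ines ∩ Ugo ∩ Elena ∩ Zane ∩ Erik: 10:00-11:00, 15:00-16:00.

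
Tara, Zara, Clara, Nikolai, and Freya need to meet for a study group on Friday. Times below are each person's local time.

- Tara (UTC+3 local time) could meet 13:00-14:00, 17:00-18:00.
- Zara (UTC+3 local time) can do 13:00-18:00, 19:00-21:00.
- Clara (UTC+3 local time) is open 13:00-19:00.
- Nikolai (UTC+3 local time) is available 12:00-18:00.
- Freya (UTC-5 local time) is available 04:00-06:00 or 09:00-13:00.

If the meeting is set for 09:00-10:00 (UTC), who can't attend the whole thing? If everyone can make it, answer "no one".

Clara, Tara, Zara

Tara in UTC: 10:00-11:00, 14:00-15:00 (subtract 3h to convert from UTC+3).
Zara in UTC: 10:00-15:00, 16:00-18:00 (subtract 3h to convert from UTC+3).
Clara in UTC: 10:00-16:00 (subtract 3h to convert from UTC+3).
Nikolai in UTC: 09:00-15:00 (subtract 3h to convert from UTC+3).
Freya in UTC: 09:00-11:00, 14:00-18:00 (add 5h to convert from UTC-5).
Tara: not fully free for 09:00-10:00. Zara: not fully free for 09:00-10:00. Clara: not fully free for 09:00-10:00. Nikolai: free for 09:00-10:00. Freya: free for 09:00-10:00.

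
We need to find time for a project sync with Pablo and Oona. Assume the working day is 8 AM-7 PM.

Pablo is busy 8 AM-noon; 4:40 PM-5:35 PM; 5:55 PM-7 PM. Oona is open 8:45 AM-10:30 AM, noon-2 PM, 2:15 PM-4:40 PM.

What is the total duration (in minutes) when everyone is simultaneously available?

Pablo free: 12:00-16:40, 17:35-17:55 (invert busy blocks within the working day).
Oona free: 08:45-10:30, 12:00-14:00, 14:15-16:40.
Pablo ∩ Oona: 12:00-14:00, 14:15-16:40.
Summing the common windows: 120 + 145 = 265 minutes.

265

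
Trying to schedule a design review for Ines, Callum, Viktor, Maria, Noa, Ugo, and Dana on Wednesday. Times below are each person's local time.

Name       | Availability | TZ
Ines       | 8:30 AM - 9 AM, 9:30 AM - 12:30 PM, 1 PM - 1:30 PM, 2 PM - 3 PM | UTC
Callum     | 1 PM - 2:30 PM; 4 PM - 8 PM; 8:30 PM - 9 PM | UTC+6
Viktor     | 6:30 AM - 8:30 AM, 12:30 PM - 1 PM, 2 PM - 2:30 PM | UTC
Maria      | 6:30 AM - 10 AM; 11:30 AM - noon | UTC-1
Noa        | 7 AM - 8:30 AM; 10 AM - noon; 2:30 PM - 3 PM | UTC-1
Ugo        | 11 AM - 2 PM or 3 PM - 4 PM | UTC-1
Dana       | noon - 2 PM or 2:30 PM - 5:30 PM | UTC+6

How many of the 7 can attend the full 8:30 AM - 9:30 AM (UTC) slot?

Ines in UTC: 08:30-09:00, 09:30-12:30, 13:00-13:30, 14:00-15:00.
Callum in UTC: 07:00-08:30, 10:00-14:00, 14:30-15:00 (subtract 6h to convert from UTC+6).
Viktor in UTC: 06:30-08:30, 12:30-13:00, 14:00-14:30.
Maria in UTC: 07:30-11:00, 12:30-13:00 (add 1h to convert from UTC-1).
Noa in UTC: 08:00-09:30, 11:00-13:00, 15:30-16:00 (add 1h to convert from UTC-1).
Ugo in UTC: 12:00-15:00, 16:00-17:00 (add 1h to convert from UTC-1).
Dana in UTC: 06:00-08:00, 08:30-11:30 (subtract 6h to convert from UTC+6).
Maria, Noa, and Dana can make the full 08:30-09:30 slot — that's 3.

3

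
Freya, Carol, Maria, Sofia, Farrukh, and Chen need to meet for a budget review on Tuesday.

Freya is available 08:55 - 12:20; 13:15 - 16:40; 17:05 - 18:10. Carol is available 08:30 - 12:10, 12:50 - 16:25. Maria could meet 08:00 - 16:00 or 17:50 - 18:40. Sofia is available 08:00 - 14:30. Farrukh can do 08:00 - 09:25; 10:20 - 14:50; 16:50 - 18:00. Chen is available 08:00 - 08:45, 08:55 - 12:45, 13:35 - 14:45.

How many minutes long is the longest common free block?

110

Freya ∩ Carol: 08:55-12:10, 13:15-16:25.
Freya ∩ Carol ∩ Maria: 08:55-12:10, 13:15-16:00.
Freya ∩ Carol ∩ Maria ∩ Sofia: 08:55-12:10, 13:15-14:30.
Freya ∩ Carol ∩ Maria ∩ Sofia ∩ Farrukh: 08:55-09:25, 10:20-12:10, 13:15-14:30.
Freya ∩ Carol ∩ Maria ∩ Sofia ∩ Farrukh ∩ Chen: 08:55-09:25, 10:20-12:10, 13:35-14:30.
Those are the intersection windows.
The longest is 10:20-12:10 at 110 minutes.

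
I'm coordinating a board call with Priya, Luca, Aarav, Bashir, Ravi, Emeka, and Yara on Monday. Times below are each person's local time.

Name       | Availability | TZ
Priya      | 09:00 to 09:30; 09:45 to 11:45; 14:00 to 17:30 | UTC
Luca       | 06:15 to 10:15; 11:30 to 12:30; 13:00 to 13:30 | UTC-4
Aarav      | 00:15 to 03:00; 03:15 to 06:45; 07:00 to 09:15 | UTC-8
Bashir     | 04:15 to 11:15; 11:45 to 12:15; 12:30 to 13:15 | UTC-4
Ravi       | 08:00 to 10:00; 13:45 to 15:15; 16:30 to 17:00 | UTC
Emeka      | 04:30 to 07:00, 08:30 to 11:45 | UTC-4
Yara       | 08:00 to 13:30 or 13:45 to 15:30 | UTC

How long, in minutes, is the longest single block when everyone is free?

Priya in UTC: 09:00-09:30, 09:45-11:45, 14:00-17:30.
Luca in UTC: 10:15-14:15, 15:30-16:30, 17:00-17:30 (add 4h to convert from UTC-4).
Aarav in UTC: 08:15-11:00, 11:15-14:45, 15:00-17:15 (add 8h to convert from UTC-8).
Bashir in UTC: 08:15-15:15, 15:45-16:15, 16:30-17:15 (add 4h to convert from UTC-4).
Ravi in UTC: 08:00-10:00, 13:45-15:15, 16:30-17:00.
Emeka in UTC: 08:30-11:00, 12:30-15:45 (add 4h to convert from UTC-4).
Yara in UTC: 08:00-13:30, 13:45-15:30.
Priya ∩ Luca: 10:15-11:45, 14:00-14:15, 15:30-16:30, 17:00-17:30.
Priya ∩ Luca ∩ Aarav: 10:15-11:00, 11:15-11:45, 14:00-14:15, 15:30-16:30, 17:00-17:15.
Priya ∩ Luca ∩ Aarav ∩ Bashir: 10:15-11:00, 11:15-11:45, 14:00-14:15, 15:45-16:15, 17:00-17:15.
Priya ∩ Luca ∩ Aarav ∩ Bashir ∩ Ravi: 14:00-14:15.
Priya ∩ Luca ∩ Aarav ∩ Bashir ∩ Ravi ∩ Emeka: 14:00-14:15.
Priya ∩ Luca ∩ Aarav ∩ Bashir ∩ Ravi ∩ Emeka ∩ Yara: 14:00-14:15.
Those are the intersection windows.
The longest is 14:00-14:15 at 15 minutes.

15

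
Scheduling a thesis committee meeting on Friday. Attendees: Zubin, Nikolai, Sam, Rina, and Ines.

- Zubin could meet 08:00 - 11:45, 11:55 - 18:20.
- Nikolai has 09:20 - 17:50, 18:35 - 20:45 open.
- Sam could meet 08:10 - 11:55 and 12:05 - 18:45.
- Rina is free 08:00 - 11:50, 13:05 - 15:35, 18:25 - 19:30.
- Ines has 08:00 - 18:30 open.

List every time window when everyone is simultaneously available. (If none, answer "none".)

09:20-11:45, 13:05-15:35

Zubin ∩ Nikolai: 09:20-11:45, 11:55-17:50.
Zubin ∩ Nikolai ∩ Sam: 09:20-11:45, 12:05-17:50.
Zubin ∩ Nikolai ∩ Sam ∩ Rina: 09:20-11:45, 13:05-15:35.
Zubin ∩ Nikolai ∩ Sam ∩ Rina ∩ Ines: 09:20-11:45, 13:05-15:35.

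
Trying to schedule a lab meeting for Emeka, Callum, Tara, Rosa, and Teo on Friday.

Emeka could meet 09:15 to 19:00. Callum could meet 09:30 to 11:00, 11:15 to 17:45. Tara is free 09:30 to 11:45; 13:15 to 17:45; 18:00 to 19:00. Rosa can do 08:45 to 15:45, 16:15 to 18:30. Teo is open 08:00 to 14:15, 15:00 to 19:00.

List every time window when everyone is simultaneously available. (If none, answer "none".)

Emeka ∩ Callum: 09:30-11:00, 11:15-17:45.
Emeka ∩ Callum ∩ Tara: 09:30-11:00, 11:15-11:45, 13:15-17:45.
Emeka ∩ Callum ∩ Tara ∩ Rosa: 09:30-11:00, 11:15-11:45, 13:15-15:45, 16:15-17:45.
Emeka ∩ Callum ∩ Tara ∩ Rosa ∩ Teo: 09:30-11:00, 11:15-11:45, 13:15-14:15, 15:00-15:45, 16:15-17:45.

09:30-11:00, 11:15-11:45, 13:15-14:15, 15:00-15:45, 16:15-17:45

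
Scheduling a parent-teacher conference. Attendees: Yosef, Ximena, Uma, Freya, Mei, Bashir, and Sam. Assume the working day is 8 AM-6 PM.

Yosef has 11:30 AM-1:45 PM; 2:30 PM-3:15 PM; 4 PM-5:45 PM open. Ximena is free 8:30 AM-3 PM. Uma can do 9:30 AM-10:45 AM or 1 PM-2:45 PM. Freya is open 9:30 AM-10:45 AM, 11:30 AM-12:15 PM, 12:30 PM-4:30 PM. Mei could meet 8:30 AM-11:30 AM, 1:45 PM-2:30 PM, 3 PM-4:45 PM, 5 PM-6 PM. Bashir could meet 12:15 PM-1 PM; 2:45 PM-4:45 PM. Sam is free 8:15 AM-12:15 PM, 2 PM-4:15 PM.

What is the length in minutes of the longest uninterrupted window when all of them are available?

Yosef ∩ Ximena: 11:30-13:45, 14:30-15:00.
Yosef ∩ Ximena ∩ Uma: 13:00-13:45, 14:30-14:45.
Yosef ∩ Ximena ∩ Uma ∩ Freya: 13:00-13:45, 14:30-14:45.
Yosef ∩ Ximena ∩ Uma ∩ Freya ∩ Mei: ∅.
Yosef ∩ Ximena ∩ Uma ∩ Freya ∩ Mei ∩ Bashir: ∅.
Yosef ∩ Ximena ∩ Uma ∩ Freya ∩ Mei ∩ Bashir ∩ Sam: ∅.
There is no time when everyone is free.
No common window exists, so the longest block is 0 minutes.

0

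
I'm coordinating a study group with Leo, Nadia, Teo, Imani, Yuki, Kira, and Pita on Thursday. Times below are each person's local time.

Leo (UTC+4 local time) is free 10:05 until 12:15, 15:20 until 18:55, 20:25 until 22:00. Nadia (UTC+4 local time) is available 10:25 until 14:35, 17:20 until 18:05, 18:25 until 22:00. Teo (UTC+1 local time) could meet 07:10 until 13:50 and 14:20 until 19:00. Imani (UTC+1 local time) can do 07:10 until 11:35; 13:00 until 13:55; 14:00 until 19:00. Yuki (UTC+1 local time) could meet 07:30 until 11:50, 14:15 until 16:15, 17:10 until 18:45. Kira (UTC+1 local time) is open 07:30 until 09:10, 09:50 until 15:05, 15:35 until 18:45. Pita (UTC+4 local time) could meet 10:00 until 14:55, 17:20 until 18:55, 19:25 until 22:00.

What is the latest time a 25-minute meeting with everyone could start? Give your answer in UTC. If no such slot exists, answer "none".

Leo in UTC: 06:05-08:15, 11:20-14:55, 16:25-18:00 (subtract 4h to convert from UTC+4).
Nadia in UTC: 06:25-10:35, 13:20-14:05, 14:25-18:00 (subtract 4h to convert from UTC+4).
Teo in UTC: 06:10-12:50, 13:20-18:00 (subtract 1h to convert from UTC+1).
Imani in UTC: 06:10-10:35, 12:00-12:55, 13:00-18:00 (subtract 1h to convert from UTC+1).
Yuki in UTC: 06:30-10:50, 13:15-15:15, 16:10-17:45 (subtract 1h to convert from UTC+1).
Kira in UTC: 06:30-08:10, 08:50-14:05, 14:35-17:45 (subtract 1h to convert from UTC+1).
Pita in UTC: 06:00-10:55, 13:20-14:55, 15:25-18:00 (subtract 4h to convert from UTC+4).
Leo ∩ Nadia: 06:25-08:15, 13:20-14:05, 14:25-14:55, 16:25-18:00.
Leo ∩ Nadia ∩ Teo: 06:25-08:15, 13:20-14:05, 14:25-14:55, 16:25-18:00.
Leo ∩ Nadia ∩ Teo ∩ Imani: 06:25-08:15, 13:20-14:05, 14:25-14:55, 16:25-18:00.
Leo ∩ Nadia ∩ Teo ∩ Imani ∩ Yuki: 06:30-08:15, 13:20-14:05, 14:25-14:55, 16:25-17:45.
Leo ∩ Nadia ∩ Teo ∩ Imani ∩ Yuki ∩ Kira: 06:30-08:10, 13:20-14:05, 14:35-14:55, 16:25-17:45.
Leo ∩ Nadia ∩ Teo ∩ Imani ∩ Yuki ∩ Kira ∩ Pita: 06:30-08:10, 13:20-14:05, 14:35-14:55, 16:25-17:45.
The last common window of at least 25 minutes is 16:25-17:45; a 25-minute meeting can start as late as 17:20 and still end by 17:45.

17:20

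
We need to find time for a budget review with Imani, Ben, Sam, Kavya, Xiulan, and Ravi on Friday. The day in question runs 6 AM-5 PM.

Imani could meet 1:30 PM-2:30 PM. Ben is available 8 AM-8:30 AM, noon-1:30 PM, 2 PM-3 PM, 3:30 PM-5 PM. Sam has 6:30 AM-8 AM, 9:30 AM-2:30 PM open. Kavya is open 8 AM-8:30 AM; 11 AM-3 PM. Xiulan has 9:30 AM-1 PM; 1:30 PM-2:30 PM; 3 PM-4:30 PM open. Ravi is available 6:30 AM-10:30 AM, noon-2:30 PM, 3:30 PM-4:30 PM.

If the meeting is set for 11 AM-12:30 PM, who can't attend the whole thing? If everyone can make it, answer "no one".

Imani: not fully free for 11:00-12:30. Ben: not fully free for 11:00-12:30. Sam: free for 11:00-12:30. Kavya: free for 11:00-12:30. Xiulan: free for 11:00-12:30. Ravi: not fully free for 11:00-12:30.

Ben, Imani, Ravi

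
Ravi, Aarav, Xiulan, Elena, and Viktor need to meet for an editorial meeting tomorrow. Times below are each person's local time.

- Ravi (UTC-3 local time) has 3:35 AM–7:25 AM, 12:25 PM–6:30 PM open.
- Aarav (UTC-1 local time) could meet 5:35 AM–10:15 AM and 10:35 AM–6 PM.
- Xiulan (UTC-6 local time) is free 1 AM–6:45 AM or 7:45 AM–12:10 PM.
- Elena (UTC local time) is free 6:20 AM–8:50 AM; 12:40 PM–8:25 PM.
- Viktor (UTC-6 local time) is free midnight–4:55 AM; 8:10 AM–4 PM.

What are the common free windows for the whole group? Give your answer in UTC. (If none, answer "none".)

Ravi in UTC: 06:35-10:25, 15:25-21:30 (add 3h to convert from UTC-3).
Aarav in UTC: 06:35-11:15, 11:35-19:00 (add 1h to convert from UTC-1).
Xiulan in UTC: 07:00-12:45, 13:45-18:10 (add 6h to convert from UTC-6).
Elena in UTC: 06:20-08:50, 12:40-20:25.
Viktor in UTC: 06:00-10:55, 14:10-22:00 (add 6h to convert from UTC-6).
Ravi ∩ Aarav: 06:35-10:25, 15:25-19:00.
Ravi ∩ Aarav ∩ Xiulan: 07:00-10:25, 15:25-18:10.
Ravi ∩ Aarav ∩ Xiulan ∩ Elena: 07:00-08:50, 15:25-18:10.
Ravi ∩ Aarav ∩ Xiulan ∩ Elena ∩ Viktor: 07:00-08:50, 15:25-18:10.

07:00-08:50, 15:25-18:10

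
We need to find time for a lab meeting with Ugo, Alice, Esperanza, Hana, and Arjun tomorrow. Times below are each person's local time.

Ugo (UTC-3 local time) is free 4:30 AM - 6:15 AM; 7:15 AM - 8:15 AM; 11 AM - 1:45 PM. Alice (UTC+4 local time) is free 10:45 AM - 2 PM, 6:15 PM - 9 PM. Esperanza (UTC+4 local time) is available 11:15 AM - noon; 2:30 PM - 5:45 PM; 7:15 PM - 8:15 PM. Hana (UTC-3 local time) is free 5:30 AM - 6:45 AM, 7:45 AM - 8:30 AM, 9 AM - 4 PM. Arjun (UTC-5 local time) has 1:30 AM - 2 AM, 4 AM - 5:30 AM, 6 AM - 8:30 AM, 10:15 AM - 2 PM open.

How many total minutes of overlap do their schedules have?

60

Ugo in UTC: 07:30-09:15, 10:15-11:15, 14:00-16:45 (add 3h to convert from UTC-3).
Alice in UTC: 06:45-10:00, 14:15-17:00 (subtract 4h to convert from UTC+4).
Esperanza in UTC: 07:15-08:00, 10:30-13:45, 15:15-16:15 (subtract 4h to convert from UTC+4).
Hana in UTC: 08:30-09:45, 10:45-11:30, 12:00-19:00 (add 3h to convert from UTC-3).
Arjun in UTC: 06:30-07:00, 09:00-10:30, 11:00-13:30, 15:15-19:00 (add 5h to convert from UTC-5).
Ugo ∩ Alice: 07:30-09:15, 14:15-16:45.
Ugo ∩ Alice ∩ Esperanza: 07:30-08:00, 15:15-16:15.
Ugo ∩ Alice ∩ Esperanza ∩ Hana: 15:15-16:15.
Ugo ∩ Alice ∩ Esperanza ∩ Hana ∩ Arjun: 15:15-16:15.
That's a single block of 60 minutes.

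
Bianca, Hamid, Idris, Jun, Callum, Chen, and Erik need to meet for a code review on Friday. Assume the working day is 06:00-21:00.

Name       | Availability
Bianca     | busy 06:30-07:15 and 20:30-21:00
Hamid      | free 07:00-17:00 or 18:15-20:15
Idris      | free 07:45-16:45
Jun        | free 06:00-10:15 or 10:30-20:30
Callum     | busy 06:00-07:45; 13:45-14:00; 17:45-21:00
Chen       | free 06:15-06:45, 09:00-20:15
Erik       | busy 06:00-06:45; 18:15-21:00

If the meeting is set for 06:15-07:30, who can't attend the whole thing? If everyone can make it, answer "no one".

Bianca, Callum, Chen, Erik, Hamid, Idris

Bianca free: 06:00-06:30, 07:15-20:30 (invert busy blocks within the working day).
Hamid free: 07:00-17:00, 18:15-20:15.
Idris free: 07:45-16:45.
Jun free: 06:00-10:15, 10:30-20:30.
Callum free: 07:45-13:45, 14:00-17:45 (invert busy blocks within the working day).
Chen free: 06:15-06:45, 09:00-20:15.
Erik free: 06:45-18:15 (invert busy blocks within the working day).
Bianca: not fully free for 06:15-07:30. Hamid: not fully free for 06:15-07:30. Idris: not fully free for 06:15-07:30. Jun: free for 06:15-07:30. Callum: not fully free for 06:15-07:30. Chen: not fully free for 06:15-07:30. Erik: not fully free for 06:15-07:30.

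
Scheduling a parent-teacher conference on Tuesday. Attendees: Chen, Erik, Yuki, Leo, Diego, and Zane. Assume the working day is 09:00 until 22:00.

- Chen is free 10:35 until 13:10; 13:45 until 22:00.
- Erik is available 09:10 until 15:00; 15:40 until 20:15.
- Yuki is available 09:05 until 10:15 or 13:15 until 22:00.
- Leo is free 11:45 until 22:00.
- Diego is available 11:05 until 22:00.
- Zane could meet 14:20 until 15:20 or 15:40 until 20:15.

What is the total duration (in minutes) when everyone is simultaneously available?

Chen ∩ Erik: 10:35-13:10, 13:45-15:00, 15:40-20:15.
Chen ∩ Erik ∩ Yuki: 13:45-15:00, 15:40-20:15.
Chen ∩ Erik ∩ Yuki ∩ Leo: 13:45-15:00, 15:40-20:15.
Chen ∩ Erik ∩ Yuki ∩ Leo ∩ Diego: 13:45-15:00, 15:40-20:15.
Chen ∩ Erik ∩ Yuki ∩ Leo ∩ Diego ∩ Zane: 14:20-15:00, 15:40-20:15.
So the common availability across everyone is 14:20-15:00, 15:40-20:15.
Summing the common windows: 40 + 275 = 315 minutes.

315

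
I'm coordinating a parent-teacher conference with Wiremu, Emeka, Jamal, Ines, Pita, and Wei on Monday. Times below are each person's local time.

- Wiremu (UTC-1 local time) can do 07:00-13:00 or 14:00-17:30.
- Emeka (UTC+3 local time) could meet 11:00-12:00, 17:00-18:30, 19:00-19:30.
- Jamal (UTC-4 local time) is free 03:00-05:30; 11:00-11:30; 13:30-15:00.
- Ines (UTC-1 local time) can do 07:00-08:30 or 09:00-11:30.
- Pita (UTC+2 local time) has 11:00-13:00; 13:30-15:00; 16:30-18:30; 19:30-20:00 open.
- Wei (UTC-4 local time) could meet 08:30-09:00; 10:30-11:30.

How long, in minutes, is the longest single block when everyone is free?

0

Wiremu in UTC: 08:00-14:00, 15:00-18:30 (add 1h to convert from UTC-1).
Emeka in UTC: 08:00-09:00, 14:00-15:30, 16:00-16:30 (subtract 3h to convert from UTC+3).
Jamal in UTC: 07:00-09:30, 15:00-15:30, 17:30-19:00 (add 4h to convert from UTC-4).
Ines in UTC: 08:00-09:30, 10:00-12:30 (add 1h to convert from UTC-1).
Pita in UTC: 09:00-11:00, 11:30-13:00, 14:30-16:30, 17:30-18:00 (subtract 2h to convert from UTC+2).
Wei in UTC: 12:30-13:00, 14:30-15:30 (add 4h to convert from UTC-4).
Wiremu ∩ Emeka: 08:00-09:00, 15:00-15:30, 16:00-16:30.
Wiremu ∩ Emeka ∩ Jamal: 08:00-09:00, 15:00-15:30.
Wiremu ∩ Emeka ∩ Jamal ∩ Ines: 08:00-09:00.
Wiremu ∩ Emeka ∩ Jamal ∩ Ines ∩ Pita: ∅.
Wiremu ∩ Emeka ∩ Jamal ∩ Ines ∩ Pita ∩ Wei: ∅.
There is no time when everyone is free.
No common window exists, so the longest block is 0 minutes.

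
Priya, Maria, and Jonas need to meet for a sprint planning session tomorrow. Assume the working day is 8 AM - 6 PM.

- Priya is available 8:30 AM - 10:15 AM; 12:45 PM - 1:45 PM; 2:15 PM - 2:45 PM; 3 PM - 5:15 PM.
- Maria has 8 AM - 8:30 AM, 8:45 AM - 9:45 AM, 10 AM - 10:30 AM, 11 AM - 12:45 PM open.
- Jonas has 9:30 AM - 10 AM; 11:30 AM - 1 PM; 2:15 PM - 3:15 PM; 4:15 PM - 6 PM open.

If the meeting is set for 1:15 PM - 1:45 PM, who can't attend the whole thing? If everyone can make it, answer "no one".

Jonas, Maria

Priya: free for 13:15-13:45. Maria: not fully free for 13:15-13:45. Jonas: not fully free for 13:15-13:45.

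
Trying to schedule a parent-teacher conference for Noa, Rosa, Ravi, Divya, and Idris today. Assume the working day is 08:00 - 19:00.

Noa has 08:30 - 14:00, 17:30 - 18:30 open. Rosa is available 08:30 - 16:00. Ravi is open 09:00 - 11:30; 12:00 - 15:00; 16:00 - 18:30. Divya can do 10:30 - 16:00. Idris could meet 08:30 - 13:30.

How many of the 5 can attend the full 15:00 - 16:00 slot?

2

Rosa and Divya can make the full 15:00-16:00 slot — that's 2.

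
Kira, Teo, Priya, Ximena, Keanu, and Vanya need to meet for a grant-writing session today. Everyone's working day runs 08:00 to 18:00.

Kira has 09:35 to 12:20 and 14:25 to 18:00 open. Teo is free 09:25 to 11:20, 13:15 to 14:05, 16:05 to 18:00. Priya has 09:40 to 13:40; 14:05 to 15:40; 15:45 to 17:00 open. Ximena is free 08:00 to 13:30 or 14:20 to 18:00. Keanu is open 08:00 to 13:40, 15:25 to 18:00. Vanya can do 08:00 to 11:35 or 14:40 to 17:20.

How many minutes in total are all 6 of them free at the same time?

155

Kira ∩ Teo: 09:35-11:20, 16:05-18:00.
Kira ∩ Teo ∩ Priya: 09:40-11:20, 16:05-17:00.
Kira ∩ Teo ∩ Priya ∩ Ximena: 09:40-11:20, 16:05-17:00.
Kira ∩ Teo ∩ Priya ∩ Ximena ∩ Keanu: 09:40-11:20, 16:05-17:00.
Kira ∩ Teo ∩ Priya ∩ Ximena ∩ Keanu ∩ Vanya: 09:40-11:20, 16:05-17:00.
Summing the common windows: 100 + 55 = 155 minutes.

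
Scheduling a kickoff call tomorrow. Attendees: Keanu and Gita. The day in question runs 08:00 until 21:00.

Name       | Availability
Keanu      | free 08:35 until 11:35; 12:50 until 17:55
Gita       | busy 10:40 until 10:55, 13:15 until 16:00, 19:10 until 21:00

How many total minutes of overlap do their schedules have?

305

Keanu free: 08:35-11:35, 12:50-17:55.
Gita free: 08:00-10:40, 10:55-13:15, 16:00-19:10 (invert busy blocks within the working day).
Keanu ∩ Gita: 08:35-10:40, 10:55-11:35, 12:50-13:15, 16:00-17:55.
Summing the common windows: 125 + 40 + 25 + 115 = 305 minutes.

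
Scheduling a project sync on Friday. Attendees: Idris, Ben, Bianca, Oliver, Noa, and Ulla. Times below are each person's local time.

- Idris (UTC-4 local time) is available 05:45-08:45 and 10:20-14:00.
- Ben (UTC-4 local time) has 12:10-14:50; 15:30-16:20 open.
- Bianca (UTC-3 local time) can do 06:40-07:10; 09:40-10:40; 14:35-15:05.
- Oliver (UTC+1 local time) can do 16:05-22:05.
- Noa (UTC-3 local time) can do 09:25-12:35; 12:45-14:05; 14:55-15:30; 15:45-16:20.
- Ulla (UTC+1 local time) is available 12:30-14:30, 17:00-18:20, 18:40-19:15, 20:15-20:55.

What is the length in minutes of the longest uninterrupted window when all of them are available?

Idris in UTC: 09:45-12:45, 14:20-18:00 (add 4h to convert from UTC-4).
Ben in UTC: 16:10-18:50, 19:30-20:20 (add 4h to convert from UTC-4).
Bianca in UTC: 09:40-10:10, 12:40-13:40, 17:35-18:05 (add 3h to convert from UTC-3).
Oliver in UTC: 15:05-21:05 (subtract 1h to convert from UTC+1).
Noa in UTC: 12:25-15:35, 15:45-17:05, 17:55-18:30, 18:45-19:20 (add 3h to convert from UTC-3).
Ulla in UTC: 11:30-13:30, 16:00-17:20, 17:40-18:15, 19:15-19:55 (subtract 1h to convert from UTC+1).
Idris ∩ Ben: 16:10-18:00.
Idris ∩ Ben ∩ Bianca: 17:35-18:00.
Idris ∩ Ben ∩ Bianca ∩ Oliver: 17:35-18:00.
Idris ∩ Ben ∩ Bianca ∩ Oliver ∩ Noa: 17:55-18:00.
Idris ∩ Ben ∩ Bianca ∩ Oliver ∩ Noa ∩ Ulla: 17:55-18:00.
So the common availability across everyone is 17:55-18:00.
The longest is 17:55-18:00 at 5 minutes.

5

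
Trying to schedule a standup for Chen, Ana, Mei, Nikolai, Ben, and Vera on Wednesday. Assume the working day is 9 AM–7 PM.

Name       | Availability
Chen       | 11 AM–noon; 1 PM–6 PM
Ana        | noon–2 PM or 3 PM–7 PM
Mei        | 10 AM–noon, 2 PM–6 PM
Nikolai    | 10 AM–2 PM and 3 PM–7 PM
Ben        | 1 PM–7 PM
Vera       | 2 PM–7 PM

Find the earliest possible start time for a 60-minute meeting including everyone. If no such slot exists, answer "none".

15:00

Chen ∩ Ana: 13:00-14:00, 15:00-18:00.
Chen ∩ Ana ∩ Mei: 15:00-18:00.
Chen ∩ Ana ∩ Mei ∩ Nikolai: 15:00-18:00.
Chen ∩ Ana ∩ Mei ∩ Nikolai ∩ Ben: 15:00-18:00.
Chen ∩ Ana ∩ Mei ∩ Nikolai ∩ Ben ∩ Vera: 15:00-18:00.
The first common window of at least 60 minutes is 15:00-18:00, so the earliest start is 15:00.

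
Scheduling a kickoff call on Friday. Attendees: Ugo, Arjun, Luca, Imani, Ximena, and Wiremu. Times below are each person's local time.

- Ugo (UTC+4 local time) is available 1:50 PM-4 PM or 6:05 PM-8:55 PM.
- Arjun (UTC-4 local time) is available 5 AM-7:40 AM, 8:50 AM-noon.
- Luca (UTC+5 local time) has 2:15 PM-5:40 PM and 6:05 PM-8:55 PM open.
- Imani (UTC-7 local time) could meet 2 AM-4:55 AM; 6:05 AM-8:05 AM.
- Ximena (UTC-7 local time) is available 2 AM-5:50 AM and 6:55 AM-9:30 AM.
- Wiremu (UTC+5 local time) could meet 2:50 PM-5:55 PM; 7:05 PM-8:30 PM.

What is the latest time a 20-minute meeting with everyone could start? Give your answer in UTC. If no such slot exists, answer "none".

Ugo in UTC: 09:50-12:00, 14:05-16:55 (subtract 4h to convert from UTC+4).
Arjun in UTC: 09:00-11:40, 12:50-16:00 (add 4h to convert from UTC-4).
Luca in UTC: 09:15-12:40, 13:05-15:55 (subtract 5h to convert from UTC+5).
Imani in UTC: 09:00-11:55, 13:05-15:05 (add 7h to convert from UTC-7).
Ximena in UTC: 09:00-12:50, 13:55-16:30 (add 7h to convert from UTC-7).
Wiremu in UTC: 09:50-12:55, 14:05-15:30 (subtract 5h to convert from UTC+5).
Ugo ∩ Arjun: 09:50-11:40, 14:05-16:00.
Ugo ∩ Arjun ∩ Luca: 09:50-11:40, 14:05-15:55.
Ugo ∩ Arjun ∩ Luca ∩ Imani: 09:50-11:40, 14:05-15:05.
Ugo ∩ Arjun ∩ Luca ∩ Imani ∩ Ximena: 09:50-11:40, 14:05-15:05.
Ugo ∩ Arjun ∩ Luca ∩ Imani ∩ Ximena ∩ Wiremu: 09:50-11:40, 14:05-15:05.
So the common availability across everyone is 09:50-11:40, 14:05-15:05.
The last common window of at least 20 minutes is 14:05-15:05; a 20-minute meeting can start as late as 14:45 and still end by 15:05.

14:45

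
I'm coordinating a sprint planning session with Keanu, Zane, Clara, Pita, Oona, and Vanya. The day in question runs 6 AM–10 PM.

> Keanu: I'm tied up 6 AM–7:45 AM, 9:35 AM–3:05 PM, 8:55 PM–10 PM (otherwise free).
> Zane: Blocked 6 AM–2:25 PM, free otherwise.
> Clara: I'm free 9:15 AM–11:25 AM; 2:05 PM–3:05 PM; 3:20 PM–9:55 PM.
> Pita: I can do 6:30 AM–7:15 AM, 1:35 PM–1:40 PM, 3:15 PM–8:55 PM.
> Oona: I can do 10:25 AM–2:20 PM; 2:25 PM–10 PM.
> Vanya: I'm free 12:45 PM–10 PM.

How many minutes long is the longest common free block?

Keanu free: 07:45-09:35, 15:05-20:55 (invert busy blocks within the working day).
Zane free: 14:25-22:00 (invert busy blocks within the working day).
Clara free: 09:15-11:25, 14:05-15:05, 15:20-21:55.
Pita free: 06:30-07:15, 13:35-13:40, 15:15-20:55.
Oona free: 10:25-14:20, 14:25-22:00.
Vanya free: 12:45-22:00.
Keanu ∩ Zane: 15:05-20:55.
Keanu ∩ Zane ∩ Clara: 15:20-20:55.
Keanu ∩ Zane ∩ Clara ∩ Pita: 15:20-20:55.
Keanu ∩ Zane ∩ Clara ∩ Pita ∩ Oona: 15:20-20:55.
Keanu ∩ Zane ∩ Clara ∩ Pita ∩ Oona ∩ Vanya: 15:20-20:55.
The longest is 15:20-20:55 at 335 minutes.

335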